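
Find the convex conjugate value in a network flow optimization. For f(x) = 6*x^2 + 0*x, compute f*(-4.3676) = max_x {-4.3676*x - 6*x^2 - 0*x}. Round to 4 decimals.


f*(y) = sup_x {y*x - a*x^2 - b*x} = sup_x {(y-b)*x - a*x^2}
FOC: (y - b) - 2a*x = 0 => x* = (y - b)/(2a)
x* = (-4.3676 - 0)/(2*6) = -0.364
f*(-4.3676) = (y-b)^2/(4a) = (-4.3676 - 0)^2/(4*6)
= 19.0759/24 = 0.7948


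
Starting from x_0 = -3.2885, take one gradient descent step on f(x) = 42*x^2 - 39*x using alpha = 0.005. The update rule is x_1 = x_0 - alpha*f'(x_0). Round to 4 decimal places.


We compute the gradient at x_0 and apply the update.
f'(x) = 84*x - 39
f'(-3.2885) = 84*-3.2885 - 39 = -315.234
x_1 = -3.2885 - 0.005*-315.234 = -1.7123


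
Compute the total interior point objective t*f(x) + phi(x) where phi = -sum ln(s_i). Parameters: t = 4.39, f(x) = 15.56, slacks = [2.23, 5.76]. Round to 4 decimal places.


Step 1: Compute log-barrier.
ln values: [0.802, 1.7509]
phi = -(0.802 + 1.7509) = -2.5529
Step 2: Compute augmented objective.
t*f(x) = 4.39*15.56 = 68.3084
Total = 68.3084 - 2.5529 = 65.7555


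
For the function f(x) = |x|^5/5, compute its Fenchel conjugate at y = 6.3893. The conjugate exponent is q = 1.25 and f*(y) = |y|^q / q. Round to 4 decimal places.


The conjugate exponent q satisfies 1/p + 1/q = 1.
p = 5, so q = 5/(5 - 1) = 1.25
|y|^q = 6.3893^1.25 = 10.1582
f*(6.3893) = 10.1582 / 1.25 = 8.1266


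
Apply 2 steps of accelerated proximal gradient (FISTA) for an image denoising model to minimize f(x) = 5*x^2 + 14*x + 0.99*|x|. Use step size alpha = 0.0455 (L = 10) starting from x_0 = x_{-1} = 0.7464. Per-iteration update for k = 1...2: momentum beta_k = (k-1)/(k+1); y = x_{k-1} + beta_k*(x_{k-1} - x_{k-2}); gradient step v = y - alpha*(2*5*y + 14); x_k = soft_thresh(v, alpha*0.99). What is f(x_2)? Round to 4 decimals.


FISTA on f(x) = 5*x^2 + 14*x + 0.99*|x|
L = 10, alpha = 0.0455
Iteration 1: beta = 0.0, y = 0.7464 + 0.0*(0.7464 - 0.7464) = 0.7464
  grad(y) = 21.464, v = y - alpha*grad = -0.2302
  prox(v) = soft_thresh(-0.2302, 0.045) = -0.1852
Iteration 2: beta = 0.3333, y = -0.1852 + 0.3333*(-0.1852 - 0.7464) = -0.4957
  grad(y) = 9.0431, v = y - alpha*grad = -0.9072
  prox(v) = soft_thresh(-0.9072, 0.045) = -0.8621
f(x_2) = 5*(-0.8621)^2 + 14*(-0.8621) + 0.99*|-0.8621| = -7.4999


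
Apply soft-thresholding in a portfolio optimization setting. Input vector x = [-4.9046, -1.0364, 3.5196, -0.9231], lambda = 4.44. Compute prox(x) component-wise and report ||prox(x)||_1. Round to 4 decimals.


Soft-thresholding with lambda = 4.44:
prox(-4.9046) = sign(-4.9046)*max(|-4.9046| - 4.44, 0) = -0.4646
prox(-1.0364) = sign(-1.0364)*max(|-1.0364| - 4.44, 0) = 0.0
prox(3.5196) = sign(3.5196)*max(|3.5196| - 4.44, 0) = 0.0
prox(-0.9231) = sign(-0.9231)*max(|-0.9231| - 4.44, 0) = 0.0
prox(x) = [-0.4646, 0.0, 0.0, 0.0]
||prox(x)||_1 = 0.4646 + 0.0 + 0.0 + 0.0 = 0.4646


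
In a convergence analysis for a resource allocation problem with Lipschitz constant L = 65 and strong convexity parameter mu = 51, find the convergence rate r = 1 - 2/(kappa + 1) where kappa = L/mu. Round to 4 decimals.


Step 1: Compute the condition number.
kappa = L/mu = 65/51 = 1.2745
Step 2: Compute the convergence rate.
r = 1 - 2/(kappa + 1) = 1 - 2*mu/(L + mu) = (L - mu)/(L + mu) = 14/116 = 0.1207


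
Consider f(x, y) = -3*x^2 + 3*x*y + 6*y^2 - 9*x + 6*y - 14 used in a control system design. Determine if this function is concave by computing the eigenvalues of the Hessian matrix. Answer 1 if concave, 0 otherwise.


The Hessian of f(x,y) = -3*x^2 + 3*x*y + 6*y^2 - 9*x + 6*y - 14 is:
H = [[-6, 3], [3, 12]]
Trace = -6 + 12 = 6
Determinant = -6*12 - (3)^2 = -81
Discriminant = (6)^2 - 4*-81 = 360.0
Eigenvalues: lambda_1 = -6.4868, lambda_2 = 12.4868
The function is not concave.

0


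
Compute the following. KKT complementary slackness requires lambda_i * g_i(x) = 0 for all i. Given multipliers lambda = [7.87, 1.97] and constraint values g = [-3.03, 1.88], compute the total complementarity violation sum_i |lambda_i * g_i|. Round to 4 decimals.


KKT complementary slackness check:
lambda_1 * g_1 = 7.87 * -3.03 = -23.8461
lambda_2 * g_2 = 1.97 * 1.88 = 3.7036
Total violation = 23.8461 + 3.7036 = 27.5497


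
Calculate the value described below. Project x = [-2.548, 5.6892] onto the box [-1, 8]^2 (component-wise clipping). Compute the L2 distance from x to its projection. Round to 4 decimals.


Project each component onto [-1, 8].
clip(-2.548) = -1.0, clip(5.6892) = 5.6892
Projection = [-1.0, 5.6892]
Squared diffs: [2.3963, 0.0]
Distance = sqrt(2.3963) = 1.548


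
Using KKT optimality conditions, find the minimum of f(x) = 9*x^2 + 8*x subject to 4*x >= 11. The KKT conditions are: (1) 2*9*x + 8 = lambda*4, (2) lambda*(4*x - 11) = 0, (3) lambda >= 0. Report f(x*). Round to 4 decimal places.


Step 1: Try lambda = 0 (constraint inactive).
x_unc = -8/(2*9) = -0.4444
Check: 4*-0.4444 = -1.7776 < 11 -- violated!
Step 2: Constraint must be active: 4*x = 11
x* = 11/4 = 2.75
lambda = (2*9*2.75 + 8)/4 = 14.375
Step 3: Compute optimal value.
f(x*) = 9*2.75^2 + 8*2.75 = 90.0625


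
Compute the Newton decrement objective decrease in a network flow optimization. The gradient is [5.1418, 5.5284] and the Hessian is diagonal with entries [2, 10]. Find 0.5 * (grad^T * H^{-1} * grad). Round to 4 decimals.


Step 1: H is diagonal, so H^(-1) * g = [2.5709, 0.5528].
Step 2: g^T H^(-1) g = sum_i g_i^2 / H_ii
  = (5.1418)^2/2 + (5.5284)^2/10
  = 13.2191 + 3.0563 = 16.2754
Step 3: Objective decrease = 0.5 * g^T H^(-1) g = 8.1377


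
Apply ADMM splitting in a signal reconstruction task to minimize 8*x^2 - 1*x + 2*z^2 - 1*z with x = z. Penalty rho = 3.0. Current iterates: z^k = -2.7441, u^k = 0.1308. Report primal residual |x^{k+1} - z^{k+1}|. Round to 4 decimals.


ADMM iteration with rho = 3.0, z^k = -2.7441, u^k = 0.1308
Step 1: x-update.
Minimize 8*x^2 - 1*x + (3.0/2)*(x + 2.7441 + 0.1308)^2
FOC: (2*8 + 3.0)*x = 1 + 3.0*(-2.7441 - 0.1308)
x^{k+1} = -0.4013
Step 2: z-update.
Minimize 2*z^2 - 1*z + (3.0/2)*(-0.4013 - z + 0.1308)^2
FOC: (2*2 + 3.0)*z = 1 + 3.0*(-0.4013 + 0.1308)
z^{k+1} = 0.0269
Step 3: u-update.
u^{k+1} = 0.1308 - 0.4013 - 0.0269 = -0.2974
Step 4: Primal residual = |-0.4013 - 0.0269| = 0.4282


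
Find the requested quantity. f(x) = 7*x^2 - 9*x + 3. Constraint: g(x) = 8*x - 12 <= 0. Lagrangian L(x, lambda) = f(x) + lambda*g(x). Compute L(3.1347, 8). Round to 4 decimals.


Step 1: Evaluate f(x).
f(3.1347) = 7*3.1347^2 - 9*3.1347 + 3 = 43.5721
Step 2: Evaluate g(x).
g(3.1347) = 8*3.1347 - 12 = 13.0776
Step 3: Compute Lagrangian.
L = 43.5721 + 8*13.0776 = 148.1929


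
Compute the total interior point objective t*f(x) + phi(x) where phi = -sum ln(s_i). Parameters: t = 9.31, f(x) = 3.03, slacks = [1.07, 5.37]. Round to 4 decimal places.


Step 1: Compute log-barrier.
ln values: [0.0677, 1.6808]
phi = -(0.0677 + 1.6808) = -1.7485
Step 2: Compute augmented objective.
t*f(x) = 9.31*3.03 = 28.2093
Total = 28.2093 - 1.7485 = 26.4608


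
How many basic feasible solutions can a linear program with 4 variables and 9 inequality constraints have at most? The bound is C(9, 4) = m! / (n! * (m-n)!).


Each vertex corresponds to some choice of n active constraints out of m, so the number of vertices is at most C(m, n) = m! / (n!(m-n)!).
m = 9, n = 4
Numerator: 9 * 8 * 7 * 6
Denominator: 4! = 24
C(9, 4) = 126


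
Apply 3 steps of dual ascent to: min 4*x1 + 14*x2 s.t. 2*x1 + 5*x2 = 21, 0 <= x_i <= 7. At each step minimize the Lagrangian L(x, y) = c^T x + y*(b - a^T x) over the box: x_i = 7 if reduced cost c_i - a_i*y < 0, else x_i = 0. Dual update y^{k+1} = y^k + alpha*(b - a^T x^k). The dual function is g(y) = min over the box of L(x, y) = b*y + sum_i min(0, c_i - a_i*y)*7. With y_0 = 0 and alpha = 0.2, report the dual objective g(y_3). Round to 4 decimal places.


Dual ascent for LP: min 4*x1 + 14*x2, 2*x1 + 5*x2 = 21, 0 <= x_i <= 7
Step 1: y^k = 0.0, reduced costs: (4.0, 14.0)
  x^k = (0.0, 0.0), subgradient = b - a^T x = 21.0
  y^{k+1} = 0.0 + 0.2*21.0 = 4.2
Step 2: y^k = 4.2, reduced costs: (-4.4, -7.0)
  x^k = (7.0, 7.0), subgradient = b - a^T x = -28.0
  y^{k+1} = 4.2 + 0.2*-28.0 = -1.4
Step 3: y^k = -1.4, reduced costs: (6.8, 21.0)
  x^k = (0.0, 0.0), subgradient = b - a^T x = 21.0
  y^{k+1} = -1.4 + 0.2*21.0 = 2.8
Dual objective at y_3 = 2.8: reduced costs (-1.6, 0.0), box minimizer x = (7.0, 0.0)
g(y_3) = b*y + (c1 - a1*y)*x1 + (c2 - a2*y)*x2 = 21*2.8 + (-1.6)*7.0 + 0.0*0.0 = 58.8 - 11.2 + 0.0 = 47.6


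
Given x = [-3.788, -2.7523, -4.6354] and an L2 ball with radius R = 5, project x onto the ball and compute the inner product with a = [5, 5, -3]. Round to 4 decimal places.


Step 1: Compute ||x|| (intermediates to 6 decimals).
||x|| = sqrt((-3.788)^2 + (-2.7523)^2 + (-4.6354)^2) = 6.588705
Step 2: Project.
Since ||x|| > R, scale = R/||x|| = 5/6.588705 = 0.758874, proj(x) = scale * x
proj(x) = [-2.874615, -2.088649, -3.517685]
Step 3: Dot product.
a^T * proj(x) = 5*(-2.874615) + 5*(-2.088649) - 3*(-3.517685) = -14.2633


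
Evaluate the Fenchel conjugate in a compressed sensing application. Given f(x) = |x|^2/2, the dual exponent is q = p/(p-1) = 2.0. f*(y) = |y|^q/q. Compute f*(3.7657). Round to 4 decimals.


The conjugate exponent q satisfies 1/p + 1/q = 1.
p = 2, so q = 2/(2 - 1) = 2.0
|y|^q = 3.7657^2.0 = 14.1805
f*(3.7657) = 14.1805 / 2.0 = 7.0902


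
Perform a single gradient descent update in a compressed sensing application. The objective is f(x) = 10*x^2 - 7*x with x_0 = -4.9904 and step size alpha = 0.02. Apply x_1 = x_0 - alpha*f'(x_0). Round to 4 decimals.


We compute the gradient at x_0 and apply the update.
f'(x) = 20*x - 7
f'(-4.9904) = 20*-4.9904 - 7 = -106.808
x_1 = -4.9904 - 0.02*-106.808 = -2.8542


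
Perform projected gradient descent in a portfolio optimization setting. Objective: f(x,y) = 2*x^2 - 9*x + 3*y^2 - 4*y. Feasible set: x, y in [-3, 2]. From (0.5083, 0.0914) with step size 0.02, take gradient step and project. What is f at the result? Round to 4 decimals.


Step 1: Compute gradient at (0.5083, 0.0914).
grad_x = 2*2*0.5083 - 9 = -6.9668
grad_y = 2*3*0.0914 - 4 = -3.4516
Step 2: Gradient step.
x_raw = 0.5083 - 0.02*-6.9668 = 0.6476
y_raw = 0.0914 - 0.02*-3.4516 = 0.1604
Step 3: Project onto [-3, 2].
x_proj = clip(0.6476) = 0.6476
y_proj = clip(0.1604) = 0.1604
Step 4: Evaluate f.
f(0.6476, 0.1604) = -5.5544


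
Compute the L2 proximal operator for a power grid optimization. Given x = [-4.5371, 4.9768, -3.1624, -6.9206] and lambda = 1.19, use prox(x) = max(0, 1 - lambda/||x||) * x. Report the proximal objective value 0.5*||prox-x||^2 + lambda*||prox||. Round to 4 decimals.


Step 1: Compute ||x||.
||x|| = 10.1612
Step 2: Compute scaling factor.
scale = max(0, 1 - 1.19/10.1612) = 0.8829
Step 3: prox(x) = [-4.0057, 4.394, -2.792, -6.1101]
||prox(x)|| = 8.9712
Step 4: Proximal objective.
0.5*||prox-x||^2 = 0.7081
lambda*||prox|| = 10.6757
Total = 11.3837


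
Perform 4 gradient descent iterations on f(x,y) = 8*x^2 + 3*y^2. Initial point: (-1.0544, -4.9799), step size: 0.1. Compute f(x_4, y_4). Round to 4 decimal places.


Gradient descent on f(x,y) = 8*x^2 + 3*y^2.
Starting point: (-1.0544, -4.9799), alpha = 0.1
Step 1: grad_x = 2*8*-1.0544 = -16.8704, grad_y = 2*3*-4.9799 = -29.8794
  x_1 = -1.0544 - 0.1*-16.8704 = 0.6326
  y_1 = -4.9799 - 0.1*-29.8794 = -1.992
Step 2: grad_x = 2*8*0.6326 = 10.1222, grad_y = 2*3*-1.992 = -11.9518
  x_2 = 0.6326 - 0.1*10.1222 = -0.3796
  y_2 = -1.992 - 0.1*-11.9518 = -0.7968
Step 3: grad_x = 2*8*-0.3796 = -6.0733, grad_y = 2*3*-0.7968 = -4.7807
  x_3 = -0.3796 - 0.1*-6.0733 = 0.2278
  y_3 = -0.7968 - 0.1*-4.7807 = -0.3187
Step 4: grad_x = 2*8*0.2278 = 3.644, grad_y = 2*3*-0.3187 = -1.9123
  x_4 = 0.2278 - 0.1*3.644 = -0.1367
  y_4 = -0.3187 - 0.1*-1.9123 = -0.1275
f(-0.1367, -0.1275) = 8*(-0.1367)^2 + 3*(-0.1275)^2 = 0.1981


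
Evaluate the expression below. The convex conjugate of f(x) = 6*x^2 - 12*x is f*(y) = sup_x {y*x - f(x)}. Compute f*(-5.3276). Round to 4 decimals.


f*(y) = sup_x {y*x - a*x^2 - b*x} = sup_x {(y-b)*x - a*x^2}
FOC: (y - b) - 2a*x = 0 => x* = (y - b)/(2a)
x* = (-5.3276 + 12)/(2*6) = 0.556
f*(-5.3276) = (y-b)^2/(4a) = (-5.3276 + 12)^2/(4*6)
= 44.5209/24 = 1.855


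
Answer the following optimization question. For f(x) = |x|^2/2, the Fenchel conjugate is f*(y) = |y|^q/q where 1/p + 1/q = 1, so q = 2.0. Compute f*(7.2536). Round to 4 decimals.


The conjugate exponent q satisfies 1/p + 1/q = 1.
p = 2, so q = 2/(2 - 1) = 2.0
|y|^q = 7.2536^2.0 = 52.6147
f*(7.2536) = 52.6147 / 2.0 = 26.3074


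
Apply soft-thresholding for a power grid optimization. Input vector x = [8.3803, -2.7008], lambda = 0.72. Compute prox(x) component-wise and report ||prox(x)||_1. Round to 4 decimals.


Soft-thresholding with lambda = 0.72:
prox(8.3803) = sign(8.3803)*max(|8.3803| - 0.72, 0) = 7.6603
prox(-2.7008) = sign(-2.7008)*max(|-2.7008| - 0.72, 0) = -1.9808
prox(x) = [7.6603, -1.9808]
||prox(x)||_1 = 7.6603 + 1.9808 = 9.6411


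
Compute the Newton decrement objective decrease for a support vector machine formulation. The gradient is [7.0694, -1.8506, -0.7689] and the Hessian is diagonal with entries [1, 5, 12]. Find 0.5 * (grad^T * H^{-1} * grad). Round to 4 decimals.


Step 1: H is diagonal, so H^(-1) * g = [7.0694, -0.3701, -0.0641].
Step 2: g^T H^(-1) g = sum_i g_i^2 / H_ii
  = (7.0694)^2/1 + (-1.8506)^2/5 + (-0.7689)^2/12
  = 49.9764 + 0.6849 + 0.0493 = 50.7106
Step 3: Objective decrease = 0.5 * g^T H^(-1) g = 25.3553


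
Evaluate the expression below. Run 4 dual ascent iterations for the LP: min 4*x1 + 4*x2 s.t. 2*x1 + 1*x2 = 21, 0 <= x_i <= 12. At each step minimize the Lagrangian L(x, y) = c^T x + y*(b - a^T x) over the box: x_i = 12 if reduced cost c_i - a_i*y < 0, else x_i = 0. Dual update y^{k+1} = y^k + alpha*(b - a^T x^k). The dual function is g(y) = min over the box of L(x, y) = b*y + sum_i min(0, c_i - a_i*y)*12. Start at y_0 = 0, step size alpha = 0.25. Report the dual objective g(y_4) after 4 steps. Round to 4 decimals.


Dual ascent for LP: min 4*x1 + 4*x2, 2*x1 + 1*x2 = 21, 0 <= x_i <= 12
Step 1: y^k = 0.0, reduced costs: (4.0, 4.0)
  x^k = (0.0, 0.0), subgradient = b - a^T x = 21.0
  y^{k+1} = 0.0 + 0.25*21.0 = 5.25
Step 2: y^k = 5.25, reduced costs: (-6.5, -1.25)
  x^k = (12.0, 12.0), subgradient = b - a^T x = -15.0
  y^{k+1} = 5.25 + 0.25*-15.0 = 1.5
Step 3: y^k = 1.5, reduced costs: (1.0, 2.5)
  x^k = (0.0, 0.0), subgradient = b - a^T x = 21.0
  y^{k+1} = 1.5 + 0.25*21.0 = 6.75
Step 4: y^k = 6.75, reduced costs: (-9.5, -2.75)
  x^k = (12.0, 12.0), subgradient = b - a^T x = -15.0
  y^{k+1} = 6.75 + 0.25*-15.0 = 3.0
Dual objective at y_4 = 3.0: reduced costs (-2.0, 1.0), box minimizer x = (12.0, 0.0)
g(y_4) = b*y + (c1 - a1*y)*x1 + (c2 - a2*y)*x2 = 21*3.0 + (-2.0)*12.0 + 1.0*0.0 = 63.0 - 24.0 + 0.0 = 39.0


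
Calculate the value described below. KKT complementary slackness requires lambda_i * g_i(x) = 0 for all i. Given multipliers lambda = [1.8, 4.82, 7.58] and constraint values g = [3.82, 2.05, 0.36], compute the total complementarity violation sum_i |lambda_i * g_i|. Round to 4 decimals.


KKT complementary slackness check:
lambda_1 * g_1 = 1.8 * 3.82 = 6.876
lambda_2 * g_2 = 4.82 * 2.05 = 9.881
lambda_3 * g_3 = 7.58 * 0.36 = 2.7288
Total violation = 6.876 + 9.881 + 2.7288 = 19.4858


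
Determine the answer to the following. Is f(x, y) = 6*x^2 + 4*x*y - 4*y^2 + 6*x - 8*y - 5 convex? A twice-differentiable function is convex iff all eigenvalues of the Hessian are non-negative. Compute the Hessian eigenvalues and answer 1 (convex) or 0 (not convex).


The Hessian of f(x,y) = 6*x^2 + 4*x*y - 4*y^2 + 6*x - 8*y - 5 is:
H = [[12, 4], [4, -8]]
Trace = 12 - 8 = 4
Determinant = 12*-8 - (4)^2 = -112
Discriminant = (4)^2 - 4*-112 = 464.0
Eigenvalues: lambda_1 = -8.7703, lambda_2 = 12.7703
The function is not convex.

0


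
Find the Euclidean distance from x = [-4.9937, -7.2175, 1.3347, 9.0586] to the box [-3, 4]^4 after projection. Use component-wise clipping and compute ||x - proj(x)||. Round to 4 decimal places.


Project each component onto [-3, 4].
clip(-4.9937) = -3.0, clip(-7.2175) = -3.0, clip(1.3347) = 1.3347, clip(9.0586) = 4.0
Projection = [-3.0, -3.0, 1.3347, 4.0]
Squared diffs: [3.9748, 17.7873, 0.0, 25.5894]
Distance = sqrt(47.3515) = 6.8812


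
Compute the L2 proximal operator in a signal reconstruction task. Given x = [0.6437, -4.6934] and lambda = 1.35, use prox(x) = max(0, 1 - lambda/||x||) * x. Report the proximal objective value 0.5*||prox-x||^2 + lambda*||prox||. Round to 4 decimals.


Step 1: Compute ||x||.
||x|| = 4.7373
Step 2: Compute scaling factor.
scale = max(0, 1 - 1.35/4.7373) = 0.715
Step 3: prox(x) = [0.4603, -3.3559]
||prox(x)|| = 3.3873
Step 4: Proximal objective.
0.5*||prox-x||^2 = 0.9113
lambda*||prox|| = 4.5729
Total = 5.4842


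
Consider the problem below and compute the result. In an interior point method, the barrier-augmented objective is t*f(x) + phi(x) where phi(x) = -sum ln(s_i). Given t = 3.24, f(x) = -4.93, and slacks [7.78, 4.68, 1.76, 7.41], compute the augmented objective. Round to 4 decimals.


Step 1: Compute log-barrier.
ln values: [2.0516, 1.5433, 0.5653, 2.0028]
phi = -(2.0516 + 1.5433 + 0.5653 + 2.0028) = -6.163
Step 2: Compute augmented objective.
t*f(x) = 3.24*-4.93 = -15.9732
Total = -15.9732 - 6.163 = -22.1362


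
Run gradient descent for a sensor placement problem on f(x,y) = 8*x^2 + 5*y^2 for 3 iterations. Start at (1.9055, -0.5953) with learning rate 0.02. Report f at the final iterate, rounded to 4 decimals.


Gradient descent on f(x,y) = 8*x^2 + 5*y^2.
Starting point: (1.9055, -0.5953), alpha = 0.02
Step 1: grad_x = 2*8*1.9055 = 30.488, grad_y = 2*5*-0.5953 = -5.953
  x_1 = 1.9055 - 0.02*30.488 = 1.2957
  y_1 = -0.5953 - 0.02*-5.953 = -0.4762
Step 2: grad_x = 2*8*1.2957 = 20.7318, grad_y = 2*5*-0.4762 = -4.7624
  x_2 = 1.2957 - 0.02*20.7318 = 0.8811
  y_2 = -0.4762 - 0.02*-4.7624 = -0.381
Step 3: grad_x = 2*8*0.8811 = 14.0977, grad_y = 2*5*-0.381 = -3.8099
  x_3 = 0.8811 - 0.02*14.0977 = 0.5992
  y_3 = -0.381 - 0.02*-3.8099 = -0.3048
f(0.5992, -0.3048) = 8*0.5992^2 + 5*(-0.3048)^2 = 3.3363


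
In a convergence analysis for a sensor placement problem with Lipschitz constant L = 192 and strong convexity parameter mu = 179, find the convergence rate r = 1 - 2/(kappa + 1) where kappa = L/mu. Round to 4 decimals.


Step 1: Compute the condition number.
kappa = L/mu = 192/179 = 1.0726
Step 2: Compute the convergence rate.
r = 1 - 2/(kappa + 1) = 1 - 2*mu/(L + mu) = (L - mu)/(L + mu) = 13/371 = 0.035


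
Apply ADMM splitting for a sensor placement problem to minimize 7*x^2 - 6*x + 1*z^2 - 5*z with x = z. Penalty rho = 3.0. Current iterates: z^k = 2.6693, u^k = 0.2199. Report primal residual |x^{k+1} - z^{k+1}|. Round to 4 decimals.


ADMM iteration with rho = 3.0, z^k = 2.6693, u^k = 0.2199
Step 1: x-update.
Minimize 7*x^2 - 6*x + (3.0/2)*(x - 2.6693 + 0.2199)^2
FOC: (2*7 + 3.0)*x = 6 + 3.0*(2.6693 - 0.2199)
x^{k+1} = 0.7852
Step 2: z-update.
Minimize 1*z^2 - 5*z + (3.0/2)*(0.7852 - z + 0.2199)^2
FOC: (2*1 + 3.0)*z = 5 + 3.0*(0.7852 + 0.2199)
z^{k+1} = 1.6031
Step 3: u-update.
u^{k+1} = 0.2199 + 0.7852 - 1.6031 = -0.598
Step 4: Primal residual = |0.7852 - 1.6031| = 0.8179


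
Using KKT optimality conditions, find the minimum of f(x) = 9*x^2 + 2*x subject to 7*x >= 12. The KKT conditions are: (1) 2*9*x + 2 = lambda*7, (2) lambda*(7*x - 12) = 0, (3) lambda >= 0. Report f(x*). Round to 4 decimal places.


Step 1: Try lambda = 0 (constraint inactive).
x_unc = -2/(2*9) = -0.1111
Check: 7*-0.1111 = -0.7777 < 12 -- violated!
Step 2: Constraint must be active: 7*x = 12
x* = 12/7 = 1.7143 (rounded; the exact value 12/7 is used below)
lambda = (2*9*(12/7) + 2)/7 = 4.6939
Step 3: Compute optimal value.
f(x*) = 9*(12/7)^2 + 2*(12/7) = 29.8776


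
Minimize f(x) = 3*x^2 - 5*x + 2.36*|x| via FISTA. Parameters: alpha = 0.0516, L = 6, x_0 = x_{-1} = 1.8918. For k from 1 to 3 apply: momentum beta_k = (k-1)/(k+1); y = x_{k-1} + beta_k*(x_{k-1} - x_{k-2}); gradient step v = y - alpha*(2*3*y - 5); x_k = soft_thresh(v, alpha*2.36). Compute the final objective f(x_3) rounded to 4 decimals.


FISTA on f(x) = 3*x^2 - 5*x + 2.36*|x|
L = 6, alpha = 0.0516
Iteration 1: beta = 0.0, y = 1.8918 + 0.0*(1.8918 - 1.8918) = 1.8918
  grad(y) = 6.3508, v = y - alpha*grad = 1.5641
  prox(v) = soft_thresh(1.5641, 0.1218) = 1.4423
Iteration 2: beta = 0.3333, y = 1.4423 + 0.3333*(1.4423 - 1.8918) = 1.2925
  grad(y) = 2.755, v = y - alpha*grad = 1.1503
  prox(v) = soft_thresh(1.1503, 0.1218) = 1.0286
Iteration 3: beta = 0.5, y = 1.0286 + 0.5*(1.0286 - 1.4423) = 0.8217
  grad(y) = -0.0699, v = y - alpha*grad = 0.8253
  prox(v) = soft_thresh(0.8253, 0.1218) = 0.7035
f(x_3) = 3*0.7035^2 - 5*0.7035 + 2.36*|0.7035| = -0.3725


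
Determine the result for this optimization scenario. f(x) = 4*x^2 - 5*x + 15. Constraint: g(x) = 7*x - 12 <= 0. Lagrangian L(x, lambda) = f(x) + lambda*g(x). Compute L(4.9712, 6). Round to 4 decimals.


Step 1: Evaluate f(x).
f(4.9712) = 4*4.9712^2 - 5*4.9712 + 15 = 88.9953
Step 2: Evaluate g(x).
g(4.9712) = 7*4.9712 - 12 = 22.7984
Step 3: Compute Lagrangian.
L = 88.9953 + 6*22.7984 = 225.7857


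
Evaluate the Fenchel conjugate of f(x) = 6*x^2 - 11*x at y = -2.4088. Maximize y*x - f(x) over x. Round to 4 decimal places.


f*(y) = sup_x {y*x - a*x^2 - b*x} = sup_x {(y-b)*x - a*x^2}
FOC: (y - b) - 2a*x = 0 => x* = (y - b)/(2a)
x* = (-2.4088 + 11)/(2*6) = 0.7159
f*(-2.4088) = (y-b)^2/(4a) = (-2.4088 + 11)^2/(4*6)
= 73.8087/24 = 3.0754


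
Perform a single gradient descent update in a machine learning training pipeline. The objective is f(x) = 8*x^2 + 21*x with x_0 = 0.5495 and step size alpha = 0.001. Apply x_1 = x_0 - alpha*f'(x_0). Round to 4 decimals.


We compute the gradient at x_0 and apply the update.
f'(x) = 16*x + 21
f'(0.5495) = 16*0.5495 + 21 = 29.792
x_1 = 0.5495 - 0.001*29.792 = 0.5197


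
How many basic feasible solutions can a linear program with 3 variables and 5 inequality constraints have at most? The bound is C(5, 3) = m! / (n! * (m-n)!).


Each vertex corresponds to some choice of n active constraints out of m, so the number of vertices is at most C(m, n) = m! / (n!(m-n)!).
m = 5, n = 3
Numerator: 5 * 4 * 3
Denominator: 3! = 6
C(5, 3) = 10


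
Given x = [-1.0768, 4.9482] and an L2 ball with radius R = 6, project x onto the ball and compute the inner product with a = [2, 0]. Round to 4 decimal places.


Step 1: Compute ||x|| (intermediates to 6 decimals).
||x|| = sqrt((-1.0768)^2 + 4.9482^2) = 5.064008
Step 2: Project.
Since ||x|| <= R, proj = x (no scaling needed).
proj(x) = [-1.0768, 4.9482]
Step 3: Dot product.
a^T * proj(x) = 2*(-1.0768) + 0*4.9482 = -2.1536


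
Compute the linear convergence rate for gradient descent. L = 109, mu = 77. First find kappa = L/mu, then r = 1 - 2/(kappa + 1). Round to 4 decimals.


Step 1: Compute the condition number.
kappa = L/mu = 109/77 = 1.4156
Step 2: Compute the convergence rate.
r = 1 - 2/(kappa + 1) = 1 - 2*mu/(L + mu) = (L - mu)/(L + mu) = 32/186 = 0.172


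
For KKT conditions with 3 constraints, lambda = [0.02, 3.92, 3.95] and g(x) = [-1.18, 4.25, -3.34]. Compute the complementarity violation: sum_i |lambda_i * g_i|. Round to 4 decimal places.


KKT complementary slackness check:
lambda_1 * g_1 = 0.02 * -1.18 = -0.0236
lambda_2 * g_2 = 3.92 * 4.25 = 16.66
lambda_3 * g_3 = 3.95 * -3.34 = -13.193
Total violation = 0.0236 + 16.66 + 13.193 = 29.8766


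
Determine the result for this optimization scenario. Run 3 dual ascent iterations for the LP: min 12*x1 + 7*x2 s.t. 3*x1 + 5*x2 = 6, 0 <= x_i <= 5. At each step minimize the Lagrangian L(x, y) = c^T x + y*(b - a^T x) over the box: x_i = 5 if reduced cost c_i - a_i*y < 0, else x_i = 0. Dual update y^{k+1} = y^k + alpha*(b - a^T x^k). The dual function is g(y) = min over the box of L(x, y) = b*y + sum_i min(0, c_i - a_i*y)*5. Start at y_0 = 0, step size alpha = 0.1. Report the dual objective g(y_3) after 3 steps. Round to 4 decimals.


Dual ascent for LP: min 12*x1 + 7*x2, 3*x1 + 5*x2 = 6, 0 <= x_i <= 5
Step 1: y^k = 0.0, reduced costs: (12.0, 7.0)
  x^k = (0.0, 0.0), subgradient = b - a^T x = 6.0
  y^{k+1} = 0.0 + 0.1*6.0 = 0.6
Step 2: y^k = 0.6, reduced costs: (10.2, 4.0)
  x^k = (0.0, 0.0), subgradient = b - a^T x = 6.0
  y^{k+1} = 0.6 + 0.1*6.0 = 1.2
Step 3: y^k = 1.2, reduced costs: (8.4, 1.0)
  x^k = (0.0, 0.0), subgradient = b - a^T x = 6.0
  y^{k+1} = 1.2 + 0.1*6.0 = 1.8
Dual objective at y_3 = 1.8: reduced costs (6.6, -2.0), box minimizer x = (0.0, 5.0)
g(y_3) = b*y + (c1 - a1*y)*x1 + (c2 - a2*y)*x2 = 6*1.8 + 6.6*0.0 + (-2.0)*5.0 = 10.8 + 0.0 - 10.0 = 0.8


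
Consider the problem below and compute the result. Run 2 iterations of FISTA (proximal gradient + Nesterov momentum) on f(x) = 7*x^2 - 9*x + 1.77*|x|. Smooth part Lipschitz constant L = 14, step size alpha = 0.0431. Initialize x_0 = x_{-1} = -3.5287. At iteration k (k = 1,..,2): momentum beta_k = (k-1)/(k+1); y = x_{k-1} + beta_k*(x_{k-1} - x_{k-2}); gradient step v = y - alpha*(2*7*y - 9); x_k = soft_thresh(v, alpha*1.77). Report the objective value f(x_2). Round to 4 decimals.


FISTA on f(x) = 7*x^2 - 9*x + 1.77*|x|
L = 14, alpha = 0.0431
Iteration 1: beta = 0.0, y = -3.5287 + 0.0*(-3.5287 + 3.5287) = -3.5287
  grad(y) = -58.4018, v = y - alpha*grad = -1.0116
  prox(v) = soft_thresh(-1.0116, 0.0763) = -0.9353
Iteration 2: beta = 0.3333, y = -0.9353 + 0.3333*(-0.9353 + 3.5287) = -0.0708
  grad(y) = -9.9916, v = y - alpha*grad = 0.3598
  prox(v) = soft_thresh(0.3598, 0.0763) = 0.2835
f(x_2) = 7*0.2835^2 - 9*0.2835 + 1.77*|0.2835| = -1.4872


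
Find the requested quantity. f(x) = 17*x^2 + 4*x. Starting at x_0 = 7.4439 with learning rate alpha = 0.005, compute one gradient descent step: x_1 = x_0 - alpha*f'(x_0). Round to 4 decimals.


We compute the gradient at x_0 and apply the update.
f'(x) = 34*x + 4
f'(7.4439) = 34*7.4439 + 4 = 257.0926
x_1 = 7.4439 - 0.005*257.0926 = 6.1584


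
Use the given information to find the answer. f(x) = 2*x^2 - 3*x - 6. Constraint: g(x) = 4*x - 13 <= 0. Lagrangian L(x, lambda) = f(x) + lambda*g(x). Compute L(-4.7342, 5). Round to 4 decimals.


Step 1: Evaluate f(x).
f(-4.7342) = 2*(-4.7342)^2 - 3*(-4.7342) - 6 = 53.0279
Step 2: Evaluate g(x).
g(-4.7342) = 4*-4.7342 - 13 = -31.9368
Step 3: Compute Lagrangian.
L = 53.0279 + 5*-31.9368 = -106.6561


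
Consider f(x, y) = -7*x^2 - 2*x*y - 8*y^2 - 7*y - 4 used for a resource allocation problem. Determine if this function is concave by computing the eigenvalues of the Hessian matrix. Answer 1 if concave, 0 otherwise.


The Hessian of f(x,y) = -7*x^2 - 2*x*y - 8*y^2 - 7*y - 4 is:
H = [[-14, -2], [-2, -16]]
Trace = -14 - 16 = -30
Determinant = -14*-16 - (-2)^2 = 220
Discriminant = (-30)^2 - 4*220 = 20.0
Eigenvalues: lambda_1 = -17.2361, lambda_2 = -12.7639
The function is concave.

1


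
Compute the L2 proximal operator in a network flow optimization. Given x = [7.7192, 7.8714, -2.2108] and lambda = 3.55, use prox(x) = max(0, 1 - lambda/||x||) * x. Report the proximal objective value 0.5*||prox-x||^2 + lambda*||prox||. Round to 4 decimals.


Step 1: Compute ||x||.
||x|| = 11.2442
Step 2: Compute scaling factor.
scale = max(0, 1 - 3.55/11.2442) = 0.6843
Step 3: prox(x) = [5.2821, 5.3863, -1.5128]
||prox(x)|| = 7.6942
Step 4: Proximal objective.
0.5*||prox-x||^2 = 6.3013
lambda*||prox|| = 27.3144
Total = 33.6158


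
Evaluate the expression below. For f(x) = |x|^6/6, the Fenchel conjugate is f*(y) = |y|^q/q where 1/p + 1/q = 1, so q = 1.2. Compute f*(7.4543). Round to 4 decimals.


The conjugate exponent q satisfies 1/p + 1/q = 1.
p = 6, so q = 6/(6 - 1) = 1.2
|y|^q = 7.4543^1.2 = 11.1401
f*(7.4543) = 11.1401 / 1.2 = 9.2834


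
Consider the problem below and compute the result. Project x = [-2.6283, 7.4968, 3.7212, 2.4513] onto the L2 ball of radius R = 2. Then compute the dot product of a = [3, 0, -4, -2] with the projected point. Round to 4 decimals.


Step 1: Compute ||x|| (intermediates to 6 decimals).
||x|| = sqrt((-2.6283)^2 + 7.4968^2 + 3.7212^2 + 2.4513^2) = 9.108577
Step 2: Project.
Since ||x|| > R, scale = R/||x|| = 2/9.108577 = 0.219573, proj(x) = scale * x
proj(x) = [-0.577104, 1.646095, 0.817075, 0.538239]
Step 3: Dot product.
a^T * proj(x) = 3*(-0.577104) + 0*1.646095 - 4*0.817075 - 2*0.538239 = -6.0761


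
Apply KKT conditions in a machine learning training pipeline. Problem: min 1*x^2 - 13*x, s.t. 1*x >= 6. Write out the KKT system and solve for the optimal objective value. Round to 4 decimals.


Step 1: Try lambda = 0 (constraint inactive).
Stationarity: 2*1*x - 13 = 0
x* = 13/(2*1) = 6.5
Check constraint: 1*6.5 = 6.5 >= 6 -- satisfied.
Step 2: Compute optimal value.
f(x*) = 1*6.5^2 - 13*6.5 = -42.25


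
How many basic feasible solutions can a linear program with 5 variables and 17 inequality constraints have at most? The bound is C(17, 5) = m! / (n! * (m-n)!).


Each vertex corresponds to some choice of n active constraints out of m, so the number of vertices is at most C(m, n) = m! / (n!(m-n)!).
m = 17, n = 5
Numerator: 17 * 16 * 15 * 14 * 13
Denominator: 5! = 120
C(17, 5) = 6188


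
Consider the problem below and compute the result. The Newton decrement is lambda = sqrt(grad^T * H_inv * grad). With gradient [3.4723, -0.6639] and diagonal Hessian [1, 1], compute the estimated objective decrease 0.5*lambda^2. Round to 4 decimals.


Step 1: H is diagonal, so H^(-1) * g = [3.4723, -0.6639].
Step 2: g^T H^(-1) g = sum_i g_i^2 / H_ii
  = (3.4723)^2/1 + (-0.6639)^2/1
  = 12.0569 + 0.4408 = 12.4976
Step 3: Objective decrease = 0.5 * g^T H^(-1) g = 6.2488


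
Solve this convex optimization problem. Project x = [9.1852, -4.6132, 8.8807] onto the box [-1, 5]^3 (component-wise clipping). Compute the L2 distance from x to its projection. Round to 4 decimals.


Project each component onto [-1, 5].
clip(9.1852) = 5.0, clip(-4.6132) = -1.0, clip(8.8807) = 5.0
Projection = [5.0, -1.0, 5.0]
Squared diffs: [17.5159, 13.0552, 15.0598]
Distance = sqrt(45.6309) = 6.7551


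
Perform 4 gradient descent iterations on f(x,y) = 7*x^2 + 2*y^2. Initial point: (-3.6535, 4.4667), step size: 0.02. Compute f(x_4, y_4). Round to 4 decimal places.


Gradient descent on f(x,y) = 7*x^2 + 2*y^2.
Starting point: (-3.6535, 4.4667), alpha = 0.02
Step 1: grad_x = 2*7*-3.6535 = -51.149, grad_y = 2*2*4.4667 = 17.8668
  x_1 = -3.6535 - 0.02*-51.149 = -2.6305
  y_1 = 4.4667 - 0.02*17.8668 = 4.1094
Step 2: grad_x = 2*7*-2.6305 = -36.8273, grad_y = 2*2*4.1094 = 16.4375
  x_2 = -2.6305 - 0.02*-36.8273 = -1.894
  y_2 = 4.1094 - 0.02*16.4375 = 3.7806
Step 3: grad_x = 2*7*-1.894 = -26.5156, grad_y = 2*2*3.7806 = 15.1225
  x_3 = -1.894 - 0.02*-26.5156 = -1.3637
  y_3 = 3.7806 - 0.02*15.1225 = 3.4782
Step 4: grad_x = 2*7*-1.3637 = -19.0913, grad_y = 2*2*3.4782 = 13.9127
  x_4 = -1.3637 - 0.02*-19.0913 = -0.9818
  y_4 = 3.4782 - 0.02*13.9127 = 3.1999
f(-0.9818, 3.1999) = 7*(-0.9818)^2 + 2*3.1999^2 = 27.2269


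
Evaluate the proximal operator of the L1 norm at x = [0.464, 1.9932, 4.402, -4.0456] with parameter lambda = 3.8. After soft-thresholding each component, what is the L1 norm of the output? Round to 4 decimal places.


Soft-thresholding with lambda = 3.8:
prox(0.464) = sign(0.464)*max(|0.464| - 3.8, 0) = 0.0
prox(1.9932) = sign(1.9932)*max(|1.9932| - 3.8, 0) = 0.0
prox(4.402) = sign(4.402)*max(|4.402| - 3.8, 0) = 0.602
prox(-4.0456) = sign(-4.0456)*max(|-4.0456| - 3.8, 0) = -0.2456
prox(x) = [0.0, 0.0, 0.602, -0.2456]
||prox(x)||_1 = 0.0 + 0.0 + 0.602 + 0.2456 = 0.8476


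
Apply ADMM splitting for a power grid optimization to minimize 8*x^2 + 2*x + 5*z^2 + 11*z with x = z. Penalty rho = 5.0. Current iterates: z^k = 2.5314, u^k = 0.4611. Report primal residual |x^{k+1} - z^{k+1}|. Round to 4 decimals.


ADMM iteration with rho = 5.0, z^k = 2.5314, u^k = 0.4611
Step 1: x-update.
Minimize 8*x^2 + 2*x + (5.0/2)*(x - 2.5314 + 0.4611)^2
FOC: (2*8 + 5.0)*x = -2 + 5.0*(2.5314 - 0.4611)
x^{k+1} = 0.3977
Step 2: z-update.
Minimize 5*z^2 + 11*z + (5.0/2)*(0.3977 - z + 0.4611)^2
FOC: (2*5 + 5.0)*z = -11 + 5.0*(0.3977 + 0.4611)
z^{k+1} = -0.4471
Step 3: u-update.
u^{k+1} = 0.4611 + 0.3977 + 0.4471 = 1.3059
Step 4: Primal residual = |0.3977 + 0.4471| = 0.8448


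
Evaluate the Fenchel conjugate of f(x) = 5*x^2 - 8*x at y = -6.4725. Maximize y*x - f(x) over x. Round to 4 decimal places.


f*(y) = sup_x {y*x - a*x^2 - b*x} = sup_x {(y-b)*x - a*x^2}
FOC: (y - b) - 2a*x = 0 => x* = (y - b)/(2a)
x* = (-6.4725 + 8)/(2*5) = 0.1528
f*(-6.4725) = (y-b)^2/(4a) = (-6.4725 + 8)^2/(4*5)
= 2.3333/20 = 0.1167


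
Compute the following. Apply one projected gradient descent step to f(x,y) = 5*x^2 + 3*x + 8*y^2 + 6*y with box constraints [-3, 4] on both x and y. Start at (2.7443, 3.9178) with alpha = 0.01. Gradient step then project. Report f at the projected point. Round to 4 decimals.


Step 1: Compute gradient at (2.7443, 3.9178).
grad_x = 2*5*2.7443 + 3 = 30.443
grad_y = 2*8*3.9178 + 6 = 68.6848
Step 2: Gradient step.
x_raw = 2.7443 - 0.01*30.443 = 2.4399
y_raw = 3.9178 - 0.01*68.6848 = 3.231
Step 3: Project onto [-3, 4].
x_proj = clip(2.4399) = 2.4399
y_proj = clip(3.231) = 3.231
Step 4: Evaluate f.
f(2.4399, 3.231) = 139.9826


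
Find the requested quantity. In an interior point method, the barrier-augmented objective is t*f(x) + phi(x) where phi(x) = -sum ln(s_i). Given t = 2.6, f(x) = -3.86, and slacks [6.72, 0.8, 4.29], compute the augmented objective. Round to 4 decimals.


Step 1: Compute log-barrier.
ln values: [1.9051, -0.2231, 1.4563]
phi = -(1.9051 - 0.2231 + 1.4563) = -3.1382
Step 2: Compute augmented objective.
t*f(x) = 2.6*-3.86 = -10.036
Total = -10.036 - 3.1382 = -13.1742


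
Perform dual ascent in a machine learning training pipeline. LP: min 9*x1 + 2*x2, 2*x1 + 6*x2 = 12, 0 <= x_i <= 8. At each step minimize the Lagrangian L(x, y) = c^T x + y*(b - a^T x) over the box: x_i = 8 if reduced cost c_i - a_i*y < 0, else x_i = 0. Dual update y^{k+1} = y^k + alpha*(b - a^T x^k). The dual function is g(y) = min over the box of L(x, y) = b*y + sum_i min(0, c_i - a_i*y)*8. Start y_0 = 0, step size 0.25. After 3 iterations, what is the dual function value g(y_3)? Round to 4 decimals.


Dual ascent for LP: min 9*x1 + 2*x2, 2*x1 + 6*x2 = 12, 0 <= x_i <= 8
Step 1: y^k = 0.0, reduced costs: (9.0, 2.0)
  x^k = (0.0, 0.0), subgradient = b - a^T x = 12.0
  y^{k+1} = 0.0 + 0.25*12.0 = 3.0
Step 2: y^k = 3.0, reduced costs: (3.0, -16.0)
  x^k = (0.0, 8.0), subgradient = b - a^T x = -36.0
  y^{k+1} = 3.0 + 0.25*-36.0 = -6.0
Step 3: y^k = -6.0, reduced costs: (21.0, 38.0)
  x^k = (0.0, 0.0), subgradient = b - a^T x = 12.0
  y^{k+1} = -6.0 + 0.25*12.0 = -3.0
Dual objective at y_3 = -3.0: reduced costs (15.0, 20.0), box minimizer x = (0.0, 0.0)
g(y_3) = b*y + (c1 - a1*y)*x1 + (c2 - a2*y)*x2 = 12*(-3.0) + 15.0*0.0 + 20.0*0.0 = -36.0 + 0.0 + 0.0 = -36.0


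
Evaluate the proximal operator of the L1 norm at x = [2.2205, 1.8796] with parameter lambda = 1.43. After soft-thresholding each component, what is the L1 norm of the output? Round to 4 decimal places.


Soft-thresholding with lambda = 1.43:
prox(2.2205) = sign(2.2205)*max(|2.2205| - 1.43, 0) = 0.7905
prox(1.8796) = sign(1.8796)*max(|1.8796| - 1.43, 0) = 0.4496
prox(x) = [0.7905, 0.4496]
||prox(x)||_1 = 0.7905 + 0.4496 = 1.2401


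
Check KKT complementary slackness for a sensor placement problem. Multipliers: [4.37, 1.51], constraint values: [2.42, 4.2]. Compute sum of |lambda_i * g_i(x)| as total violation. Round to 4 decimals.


KKT complementary slackness check:
lambda_1 * g_1 = 4.37 * 2.42 = 10.5754
lambda_2 * g_2 = 1.51 * 4.2 = 6.342
Total violation = 10.5754 + 6.342 = 16.9174


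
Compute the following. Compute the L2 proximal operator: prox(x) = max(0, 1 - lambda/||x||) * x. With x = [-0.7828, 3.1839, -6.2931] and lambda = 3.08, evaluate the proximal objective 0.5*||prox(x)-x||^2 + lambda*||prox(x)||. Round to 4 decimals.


Step 1: Compute ||x||.
||x|| = 7.096
Step 2: Compute scaling factor.
scale = max(0, 1 - 3.08/7.096) = 0.566
Step 3: prox(x) = [-0.443, 1.8019, -3.5616]
||prox(x)|| = 4.016
Step 4: Proximal objective.
0.5*||prox-x||^2 = 4.7432
lambda*||prox|| = 12.3693
Total = 17.1125


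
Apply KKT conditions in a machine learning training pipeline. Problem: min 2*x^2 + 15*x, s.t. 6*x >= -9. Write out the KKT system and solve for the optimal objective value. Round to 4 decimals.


Step 1: Try lambda = 0 (constraint inactive).
x_unc = -15/(2*2) = -3.75
Check: 6*-3.75 = -22.5 < -9 -- violated!
Step 2: Constraint must be active: 6*x = -9
x* = -9/6 = -1.5
lambda = (2*2*(-1.5) + 15)/6 = 1.5
Step 3: Compute optimal value.
f(x*) = 2*(-1.5)^2 + 15*(-1.5) = -18.0


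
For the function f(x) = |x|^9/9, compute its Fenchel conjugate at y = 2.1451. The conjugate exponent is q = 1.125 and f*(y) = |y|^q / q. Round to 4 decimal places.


The conjugate exponent q satisfies 1/p + 1/q = 1.
p = 9, so q = 9/(9 - 1) = 1.125
|y|^q = 2.1451^1.125 = 2.3598
f*(2.1451) = 2.3598 / 1.125 = 2.0976


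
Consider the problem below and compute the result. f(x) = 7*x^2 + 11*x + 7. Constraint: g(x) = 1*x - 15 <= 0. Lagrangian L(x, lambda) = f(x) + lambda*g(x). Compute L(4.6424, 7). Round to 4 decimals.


Step 1: Evaluate f(x).
f(4.6424) = 7*4.6424^2 + 11*4.6424 + 7 = 208.9295
Step 2: Evaluate g(x).
g(4.6424) = 1*4.6424 - 15 = -10.3576
Step 3: Compute Lagrangian.
L = 208.9295 + 7*-10.3576 = 136.4263


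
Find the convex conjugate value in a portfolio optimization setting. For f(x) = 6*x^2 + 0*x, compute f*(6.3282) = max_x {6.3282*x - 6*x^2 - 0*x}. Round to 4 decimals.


f*(y) = sup_x {y*x - a*x^2 - b*x} = sup_x {(y-b)*x - a*x^2}
FOC: (y - b) - 2a*x = 0 => x* = (y - b)/(2a)
x* = (6.3282 - 0)/(2*6) = 0.5274
f*(6.3282) = (y-b)^2/(4a) = (6.3282 - 0)^2/(4*6)
= 40.0461/24 = 1.6686


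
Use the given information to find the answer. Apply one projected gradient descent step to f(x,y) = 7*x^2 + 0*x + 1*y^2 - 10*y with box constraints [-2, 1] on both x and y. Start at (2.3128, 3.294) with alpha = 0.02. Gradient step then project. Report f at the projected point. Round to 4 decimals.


Step 1: Compute gradient at (2.3128, 3.294).
grad_x = 2*7*2.3128 + 0 = 32.3792
grad_y = 2*1*3.294 - 10 = -3.412
Step 2: Gradient step.
x_raw = 2.3128 - 0.02*32.3792 = 1.6652
y_raw = 3.294 - 0.02*-3.412 = 3.3622
Step 3: Project onto [-2, 1].
x_proj = clip(1.6652) = 1.0
y_proj = clip(3.3622) = 1.0
Step 4: Evaluate f.
f(1.0, 1.0) = -2.0


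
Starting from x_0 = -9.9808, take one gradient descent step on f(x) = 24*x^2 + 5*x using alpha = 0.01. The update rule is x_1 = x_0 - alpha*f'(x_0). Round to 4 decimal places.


We compute the gradient at x_0 and apply the update.
f'(x) = 48*x + 5
f'(-9.9808) = 48*-9.9808 + 5 = -474.0784
x_1 = -9.9808 - 0.01*-474.0784 = -5.24


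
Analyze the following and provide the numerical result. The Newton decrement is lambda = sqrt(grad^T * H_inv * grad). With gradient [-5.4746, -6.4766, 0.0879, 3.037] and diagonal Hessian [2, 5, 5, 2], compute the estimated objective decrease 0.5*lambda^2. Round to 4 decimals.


Step 1: H is diagonal, so H^(-1) * g = [-2.7373, -1.2953, 0.0176, 1.5185].
Step 2: g^T H^(-1) g = sum_i g_i^2 / H_ii
  = (-5.4746)^2/2 + (-6.4766)^2/5 + (0.0879)^2/5 + (3.037)^2/2
  = 14.9856 + 8.3893 + 0.0015 + 4.6117 = 27.9881
Step 3: Objective decrease = 0.5 * g^T H^(-1) g = 13.9941


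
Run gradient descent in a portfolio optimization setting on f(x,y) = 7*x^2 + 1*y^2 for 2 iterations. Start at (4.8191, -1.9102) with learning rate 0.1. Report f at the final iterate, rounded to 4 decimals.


Gradient descent on f(x,y) = 7*x^2 + 1*y^2.
Starting point: (4.8191, -1.9102), alpha = 0.1
Step 1: grad_x = 2*7*4.8191 = 67.4674, grad_y = 2*1*-1.9102 = -3.8204
  x_1 = 4.8191 - 0.1*67.4674 = -1.9276
  y_1 = -1.9102 - 0.1*-3.8204 = -1.5282
Step 2: grad_x = 2*7*-1.9276 = -26.987, grad_y = 2*1*-1.5282 = -3.0563
  x_2 = -1.9276 - 0.1*-26.987 = 0.7711
  y_2 = -1.5282 - 0.1*-3.0563 = -1.2225
f(0.7711, -1.2225) = 7*0.7711^2 + 1*(-1.2225)^2 = 5.6563


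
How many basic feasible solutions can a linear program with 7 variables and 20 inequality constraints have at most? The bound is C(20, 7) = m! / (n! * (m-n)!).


Each vertex corresponds to some choice of n active constraints out of m, so the number of vertices is at most C(m, n) = m! / (n!(m-n)!).
m = 20, n = 7
Numerator: 20 * 19 * 18 * 17 * 16 * 15 * 14
Denominator: 7! = 5040
C(20, 7) = 77520
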